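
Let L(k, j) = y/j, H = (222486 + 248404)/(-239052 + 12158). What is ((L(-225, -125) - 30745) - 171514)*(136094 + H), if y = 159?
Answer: -390342619070371982/14180875 ≈ -2.7526e+10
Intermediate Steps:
H = -235445/113447 (H = 470890/(-226894) = 470890*(-1/226894) = -235445/113447 ≈ -2.0754)
L(k, j) = 159/j
((L(-225, -125) - 30745) - 171514)*(136094 + H) = ((159/(-125) - 30745) - 171514)*(136094 - 235445/113447) = ((159*(-1/125) - 30745) - 171514)*(15439220573/113447) = ((-159/125 - 30745) - 171514)*(15439220573/113447) = (-3843284/125 - 171514)*(15439220573/113447) = -25282534/125*15439220573/113447 = -390342619070371982/14180875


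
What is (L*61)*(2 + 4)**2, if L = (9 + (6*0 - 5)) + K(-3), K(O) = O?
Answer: 2196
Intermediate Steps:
L = 1 (L = (9 + (6*0 - 5)) - 3 = (9 + (0 - 5)) - 3 = (9 - 5) - 3 = 4 - 3 = 1)
(L*61)*(2 + 4)**2 = (1*61)*(2 + 4)**2 = 61*6**2 = 61*36 = 2196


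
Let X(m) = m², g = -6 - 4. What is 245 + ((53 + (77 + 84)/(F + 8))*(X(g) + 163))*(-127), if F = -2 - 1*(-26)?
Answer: -62017817/32 ≈ -1.9381e+6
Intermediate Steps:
F = 24 (F = -2 + 26 = 24)
g = -10
245 + ((53 + (77 + 84)/(F + 8))*(X(g) + 163))*(-127) = 245 + ((53 + (77 + 84)/(24 + 8))*((-10)² + 163))*(-127) = 245 + ((53 + 161/32)*(100 + 163))*(-127) = 245 + ((53 + 161*(1/32))*263)*(-127) = 245 + ((53 + 161/32)*263)*(-127) = 245 + ((1857/32)*263)*(-127) = 245 + (488391/32)*(-127) = 245 - 62025657/32 = -62017817/32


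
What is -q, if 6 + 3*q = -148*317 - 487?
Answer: 15803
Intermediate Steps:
q = -15803 (q = -2 + (-148*317 - 487)/3 = -2 + (-46916 - 487)/3 = -2 + (⅓)*(-47403) = -2 - 15801 = -15803)
-q = -1*(-15803) = 15803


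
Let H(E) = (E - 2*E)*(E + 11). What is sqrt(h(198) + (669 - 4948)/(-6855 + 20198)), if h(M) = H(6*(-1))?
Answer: sqrt(43669213)/1213 ≈ 5.4479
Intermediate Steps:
H(E) = -E*(11 + E) (H(E) = (-E)*(11 + E) = -E*(11 + E))
h(M) = 30 (h(M) = -6*(-1)*(11 + 6*(-1)) = -1*(-6)*(11 - 6) = -1*(-6)*5 = 30)
sqrt(h(198) + (669 - 4948)/(-6855 + 20198)) = sqrt(30 + (669 - 4948)/(-6855 + 20198)) = sqrt(30 - 4279/13343) = sqrt(30 - 4279*1/13343) = sqrt(30 - 389/1213) = sqrt(36001/1213) = sqrt(43669213)/1213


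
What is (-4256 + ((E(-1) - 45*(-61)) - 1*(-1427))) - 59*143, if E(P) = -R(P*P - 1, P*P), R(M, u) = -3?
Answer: -8518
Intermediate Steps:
E(P) = 3 (E(P) = -1*(-3) = 3)
(-4256 + ((E(-1) - 45*(-61)) - 1*(-1427))) - 59*143 = (-4256 + ((3 - 45*(-61)) - 1*(-1427))) - 59*143 = (-4256 + ((3 + 2745) + 1427)) - 8437 = (-4256 + (2748 + 1427)) - 8437 = (-4256 + 4175) - 8437 = -81 - 8437 = -8518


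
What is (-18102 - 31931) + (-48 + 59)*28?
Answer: -49725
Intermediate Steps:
(-18102 - 31931) + (-48 + 59)*28 = -50033 + 11*28 = -50033 + 308 = -49725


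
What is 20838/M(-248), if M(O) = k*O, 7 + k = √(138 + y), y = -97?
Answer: 72933/992 + 10419*√41/992 ≈ 140.77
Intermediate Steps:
k = -7 + √41 (k = -7 + √(138 - 97) = -7 + √41 ≈ -0.59688)
M(O) = O*(-7 + √41) (M(O) = (-7 + √41)*O = O*(-7 + √41))
20838/M(-248) = 20838/((-248*(-7 + √41))) = 20838/(1736 - 248*√41)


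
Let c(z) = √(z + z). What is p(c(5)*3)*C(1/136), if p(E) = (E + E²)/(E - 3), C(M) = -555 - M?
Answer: -377405/153 - 2339911*√10/1224 ≈ -8512.0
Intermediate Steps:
c(z) = √2*√z (c(z) = √(2*z) = √2*√z)
p(E) = (E + E²)/(-3 + E)
p(c(5)*3)*C(1/136) = (((√2*√5)*3)*(1 + (√2*√5)*3)/(-3 + (√2*√5)*3))*(-555 - 1/136) = ((√10*3)*(1 + √10*3)/(-3 + √10*3))*(-555 - 1*1/136) = ((3*√10)*(1 + 3*√10)/(-3 + 3*√10))*(-555 - 1/136) = (3*√10*(1 + 3*√10)/(-3 + 3*√10))*(-75481/136) = -226443*√10*(1 + 3*√10)/(136*(-3 + 3*√10))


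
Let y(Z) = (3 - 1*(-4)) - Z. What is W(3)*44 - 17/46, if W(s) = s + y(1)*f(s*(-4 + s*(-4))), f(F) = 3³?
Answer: 333943/46 ≈ 7259.6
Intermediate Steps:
f(F) = 27
y(Z) = 7 - Z (y(Z) = (3 + 4) - Z = 7 - Z)
W(s) = 162 + s (W(s) = s + (7 - 1*1)*27 = s + (7 - 1)*27 = s + 6*27 = s + 162 = 162 + s)
W(3)*44 - 17/46 = (162 + 3)*44 - 17/46 = 165*44 - 17*1/46 = 7260 - 17/46 = 333943/46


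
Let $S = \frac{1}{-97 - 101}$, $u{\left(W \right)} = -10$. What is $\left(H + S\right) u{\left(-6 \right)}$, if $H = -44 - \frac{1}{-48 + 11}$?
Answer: $\frac{1610915}{3663} \approx 439.78$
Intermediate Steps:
$S = - \frac{1}{198}$ ($S = \frac{1}{-198} = - \frac{1}{198} \approx -0.0050505$)
$H = - \frac{1627}{37}$ ($H = -44 - \frac{1}{-37} = -44 - - \frac{1}{37} = -44 + \frac{1}{37} = - \frac{1627}{37} \approx -43.973$)
$\left(H + S\right) u{\left(-6 \right)} = \left(- \frac{1627}{37} - \frac{1}{198}\right) \left(-10\right) = \left(- \frac{322183}{7326}\right) \left(-10\right) = \frac{1610915}{3663}$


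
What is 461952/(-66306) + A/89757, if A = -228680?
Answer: -9437713624/991904607 ≈ -9.5147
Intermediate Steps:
461952/(-66306) + A/89757 = 461952/(-66306) - 228680/89757 = 461952*(-1/66306) - 228680*1/89757 = -76992/11051 - 228680/89757 = -9437713624/991904607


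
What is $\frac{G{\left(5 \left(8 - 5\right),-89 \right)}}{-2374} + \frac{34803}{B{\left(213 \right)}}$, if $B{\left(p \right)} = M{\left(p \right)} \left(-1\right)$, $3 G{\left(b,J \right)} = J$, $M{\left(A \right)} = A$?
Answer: $- \frac{82616003}{505662} \approx -163.38$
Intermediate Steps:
$G{\left(b,J \right)} = \frac{J}{3}$
$B{\left(p \right)} = - p$ ($B{\left(p \right)} = p \left(-1\right) = - p$)
$\frac{G{\left(5 \left(8 - 5\right),-89 \right)}}{-2374} + \frac{34803}{B{\left(213 \right)}} = \frac{\frac{1}{3} \left(-89\right)}{-2374} + \frac{34803}{\left(-1\right) 213} = \left(- \frac{89}{3}\right) \left(- \frac{1}{2374}\right) + \frac{34803}{-213} = \frac{89}{7122} + 34803 \left(- \frac{1}{213}\right) = \frac{89}{7122} - \frac{11601}{71} = - \frac{82616003}{505662}$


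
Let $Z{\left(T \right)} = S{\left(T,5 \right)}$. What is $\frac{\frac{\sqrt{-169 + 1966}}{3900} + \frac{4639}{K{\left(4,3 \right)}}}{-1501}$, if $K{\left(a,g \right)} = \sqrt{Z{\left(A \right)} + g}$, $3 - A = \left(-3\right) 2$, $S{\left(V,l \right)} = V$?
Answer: $- \frac{4639 \sqrt{3}}{9006} - \frac{\sqrt{1797}}{5853900} \approx -0.89219$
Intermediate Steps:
$A = 9$ ($A = 3 - \left(-3\right) 2 = 3 - -6 = 3 + 6 = 9$)
$Z{\left(T \right)} = T$
$K{\left(a,g \right)} = \sqrt{9 + g}$
$\frac{\frac{\sqrt{-169 + 1966}}{3900} + \frac{4639}{K{\left(4,3 \right)}}}{-1501} = \frac{\frac{\sqrt{-169 + 1966}}{3900} + \frac{4639}{\sqrt{9 + 3}}}{-1501} = \left(\sqrt{1797} \cdot \frac{1}{3900} + \frac{4639}{\sqrt{12}}\right) \left(- \frac{1}{1501}\right) = \left(\frac{\sqrt{1797}}{3900} + \frac{4639}{2 \sqrt{3}}\right) \left(- \frac{1}{1501}\right) = \left(\frac{\sqrt{1797}}{3900} + 4639 \frac{\sqrt{3}}{6}\right) \left(- \frac{1}{1501}\right) = \left(\frac{\sqrt{1797}}{3900} + \frac{4639 \sqrt{3}}{6}\right) \left(- \frac{1}{1501}\right) = - \frac{4639 \sqrt{3}}{9006} - \frac{\sqrt{1797}}{5853900}$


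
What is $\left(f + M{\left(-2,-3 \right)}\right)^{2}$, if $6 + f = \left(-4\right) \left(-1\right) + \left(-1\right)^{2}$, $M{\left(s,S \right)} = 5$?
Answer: $16$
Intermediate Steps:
$f = -1$ ($f = -6 + \left(\left(-4\right) \left(-1\right) + \left(-1\right)^{2}\right) = -6 + \left(4 + 1\right) = -6 + 5 = -1$)
$\left(f + M{\left(-2,-3 \right)}\right)^{2} = \left(-1 + 5\right)^{2} = 4^{2} = 16$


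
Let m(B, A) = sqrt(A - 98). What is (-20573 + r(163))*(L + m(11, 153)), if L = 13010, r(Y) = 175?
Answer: -265377980 - 20398*sqrt(55) ≈ -2.6553e+8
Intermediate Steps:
m(B, A) = sqrt(-98 + A)
(-20573 + r(163))*(L + m(11, 153)) = (-20573 + 175)*(13010 + sqrt(-98 + 153)) = -20398*(13010 + sqrt(55)) = -265377980 - 20398*sqrt(55)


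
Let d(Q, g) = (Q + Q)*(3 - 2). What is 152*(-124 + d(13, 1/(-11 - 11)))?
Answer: -14896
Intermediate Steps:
d(Q, g) = 2*Q (d(Q, g) = (2*Q)*1 = 2*Q)
152*(-124 + d(13, 1/(-11 - 11))) = 152*(-124 + 2*13) = 152*(-124 + 26) = 152*(-98) = -14896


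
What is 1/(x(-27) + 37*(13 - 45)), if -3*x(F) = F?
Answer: -1/1175 ≈ -0.00085106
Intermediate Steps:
x(F) = -F/3
1/(x(-27) + 37*(13 - 45)) = 1/(-⅓*(-27) + 37*(13 - 45)) = 1/(9 + 37*(-32)) = 1/(9 - 1184) = 1/(-1175) = -1/1175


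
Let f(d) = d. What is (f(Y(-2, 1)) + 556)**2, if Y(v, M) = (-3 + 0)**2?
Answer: 319225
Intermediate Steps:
Y(v, M) = 9 (Y(v, M) = (-3)**2 = 9)
(f(Y(-2, 1)) + 556)**2 = (9 + 556)**2 = 565**2 = 319225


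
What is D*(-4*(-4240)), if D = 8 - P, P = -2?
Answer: 169600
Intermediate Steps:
D = 10 (D = 8 - 1*(-2) = 8 + 2 = 10)
D*(-4*(-4240)) = 10*(-4*(-4240)) = 10*16960 = 169600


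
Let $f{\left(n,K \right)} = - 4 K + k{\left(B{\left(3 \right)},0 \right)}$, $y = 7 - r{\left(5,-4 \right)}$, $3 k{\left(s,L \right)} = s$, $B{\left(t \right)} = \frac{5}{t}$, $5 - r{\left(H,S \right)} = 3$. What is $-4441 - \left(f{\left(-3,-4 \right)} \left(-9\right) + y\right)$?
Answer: $-4297$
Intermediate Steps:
$r{\left(H,S \right)} = 2$ ($r{\left(H,S \right)} = 5 - 3 = 2$)
$k{\left(s,L \right)} = \frac{s}{3}$
$y = 5$ ($y = 7 - 2 = 5$)
$f{\left(n,K \right)} = \frac{5}{9} - 4 K$ ($f{\left(n,K \right)} = - 4 K + \frac{5 \cdot \frac{1}{3}}{3} = - 4 K + \frac{1}{3} \cdot \frac{5}{3} = - 4 K + \frac{5}{9} = \frac{5}{9} - 4 K$)
$-4441 - \left(f{\left(-3,-4 \right)} \left(-9\right) + y\right) = -4441 - \left(\left(\frac{5}{9} - -16\right) \left(-9\right) + 5\right) = -4441 - \left(\left(\frac{5}{9} + 16\right) \left(-9\right) + 5\right) = -4441 - \left(\frac{149}{9} \left(-9\right) + 5\right) = -4441 - \left(-149 + 5\right) = -4441 - -144 = -4441 + 144 = -4297$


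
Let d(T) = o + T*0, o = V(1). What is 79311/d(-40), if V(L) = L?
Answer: 79311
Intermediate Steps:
o = 1
d(T) = 1 (d(T) = 1 + T*0 = 1 + 0 = 1)
79311/d(-40) = 79311/1 = 79311*1 = 79311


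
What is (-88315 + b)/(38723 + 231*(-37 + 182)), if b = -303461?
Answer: -195888/36109 ≈ -5.4249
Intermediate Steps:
(-88315 + b)/(38723 + 231*(-37 + 182)) = (-88315 - 303461)/(38723 + 231*(-37 + 182)) = -391776/(38723 + 231*145) = -391776/(38723 + 33495) = -391776/72218 = -391776*1/72218 = -195888/36109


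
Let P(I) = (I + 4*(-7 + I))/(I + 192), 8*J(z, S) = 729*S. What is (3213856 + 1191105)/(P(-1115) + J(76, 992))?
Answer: 312752231/6418547 ≈ 48.726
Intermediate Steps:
J(z, S) = 729*S/8 (J(z, S) = (729*S)/8 = 729*S/8)
P(I) = (-28 + 5*I)/(192 + I) (P(I) = (I + (-28 + 4*I))/(192 + I) = (-28 + 5*I)/(192 + I))
(3213856 + 1191105)/(P(-1115) + J(76, 992)) = (3213856 + 1191105)/((-28 + 5*(-1115))/(192 - 1115) + (729/8)*992) = 4404961/((-28 - 5575)/(-923) + 90396) = 4404961/(-1/923*(-5603) + 90396) = 4404961/(431/71 + 90396) = 4404961/(6418547/71) = 4404961*(71/6418547) = 312752231/6418547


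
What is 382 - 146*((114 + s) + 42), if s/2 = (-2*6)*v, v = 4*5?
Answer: 47686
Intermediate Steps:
v = 20
s = -480 (s = 2*(-2*6*20) = 2*(-12*20) = 2*(-240) = -480)
382 - 146*((114 + s) + 42) = 382 - 146*((114 - 480) + 42) = 382 - 146*(-366 + 42) = 382 - 146*(-324) = 382 + 47304 = 47686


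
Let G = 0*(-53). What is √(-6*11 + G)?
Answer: I*√66 ≈ 8.124*I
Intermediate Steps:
G = 0
√(-6*11 + G) = √(-6*11 + 0) = √(-66 + 0) = √(-66) = I*√66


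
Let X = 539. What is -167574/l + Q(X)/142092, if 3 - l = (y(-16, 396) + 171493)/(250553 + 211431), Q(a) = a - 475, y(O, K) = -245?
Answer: -171879159511844/2696870637 ≈ -63733.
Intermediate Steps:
Q(a) = -475 + a
l = 75919/28874 (l = 3 - (-245 + 171493)/(250553 + 211431) = 3 - 171248/461984 = 3 - 1*10703/28874 = 3 - 10703/28874 = 75919/28874 ≈ 2.6293)
-167574/l + Q(X)/142092 = -167574/75919/28874 + (-475 + 539)/142092 = -167574*28874/75919 + 64*(1/142092) = -4838531676/75919 + 16/35523 = -171879159511844/2696870637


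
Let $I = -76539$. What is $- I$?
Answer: $76539$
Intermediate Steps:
$- I = \left(-1\right) \left(-76539\right) = 76539$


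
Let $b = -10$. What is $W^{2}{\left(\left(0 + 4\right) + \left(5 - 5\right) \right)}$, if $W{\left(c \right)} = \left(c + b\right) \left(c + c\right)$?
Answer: $2304$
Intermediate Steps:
$W{\left(c \right)} = 2 c \left(-10 + c\right)$ ($W{\left(c \right)} = \left(c - 10\right) \left(c + c\right) = \left(-10 + c\right) 2 c = 2 c \left(-10 + c\right)$)
$W^{2}{\left(\left(0 + 4\right) + \left(5 - 5\right) \right)} = \left(2 \left(\left(0 + 4\right) + \left(5 - 5\right)\right) \left(-10 + \left(\left(0 + 4\right) + \left(5 - 5\right)\right)\right)\right)^{2} = \left(2 \left(4 + \left(5 - 5\right)\right) \left(-10 + \left(4 + \left(5 - 5\right)\right)\right)\right)^{2} = \left(2 \left(4 + 0\right) \left(-10 + \left(4 + 0\right)\right)\right)^{2} = \left(2 \cdot 4 \left(-10 + 4\right)\right)^{2} = \left(2 \cdot 4 \left(-6\right)\right)^{2} = \left(-48\right)^{2} = 2304$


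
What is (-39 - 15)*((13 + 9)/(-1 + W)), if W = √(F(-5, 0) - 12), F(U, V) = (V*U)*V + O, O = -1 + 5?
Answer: 132 + 264*I*√2 ≈ 132.0 + 373.35*I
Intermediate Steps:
O = 4
F(U, V) = 4 + U*V² (F(U, V) = (V*U)*V + 4 = (U*V)*V + 4 = U*V² + 4 = 4 + U*V²)
W = 2*I*√2 (W = √((4 - 5*0²) - 12) = √((4 - 5*0) - 12) = √((4 + 0) - 12) = √(4 - 12) = √(-8) = 2*I*√2 ≈ 2.8284*I)
(-39 - 15)*((13 + 9)/(-1 + W)) = (-39 - 15)*((13 + 9)/(-1 + 2*I*√2)) = -1188/(-1 + 2*I*√2)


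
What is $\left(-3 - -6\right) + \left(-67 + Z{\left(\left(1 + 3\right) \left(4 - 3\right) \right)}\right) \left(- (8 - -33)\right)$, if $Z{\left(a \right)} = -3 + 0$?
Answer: $2873$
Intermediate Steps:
$Z{\left(a \right)} = -3$
$\left(-3 - -6\right) + \left(-67 + Z{\left(\left(1 + 3\right) \left(4 - 3\right) \right)}\right) \left(- (8 - -33)\right) = \left(-3 - -6\right) + \left(-67 - 3\right) \left(- (8 - -33)\right) = \left(-3 + 6\right) - 70 \left(- (8 + 33)\right) = 3 - 70 \left(\left(-1\right) 41\right) = 3 - -2870 = 3 + 2870 = 2873$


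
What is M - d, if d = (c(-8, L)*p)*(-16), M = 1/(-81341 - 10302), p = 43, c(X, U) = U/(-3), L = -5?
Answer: 315251917/274929 ≈ 1146.7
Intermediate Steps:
c(X, U) = -U/3 (c(X, U) = U*(-1/3) = -U/3)
M = -1/91643 (M = 1/(-91643) = -1/91643 ≈ -1.0912e-5)
d = -3440/3 (d = (-1/3*(-5)*43)*(-16) = ((5/3)*43)*(-16) = (215/3)*(-16) = -3440/3 ≈ -1146.7)
M - d = -1/91643 - 1*(-3440/3) = -1/91643 + 3440/3 = 315251917/274929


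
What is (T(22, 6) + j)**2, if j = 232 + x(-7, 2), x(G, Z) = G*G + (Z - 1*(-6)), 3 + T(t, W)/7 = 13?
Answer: 128881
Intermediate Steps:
T(t, W) = 70 (T(t, W) = -21 + 7*13 = -21 + 91 = 70)
x(G, Z) = 6 + Z + G**2 (x(G, Z) = G**2 + (Z + 6) = G**2 + (6 + Z) = 6 + Z + G**2)
j = 289 (j = 232 + (6 + 2 + (-7)**2) = 232 + (6 + 2 + 49) = 232 + 57 = 289)
(T(22, 6) + j)**2 = (70 + 289)**2 = 359**2 = 128881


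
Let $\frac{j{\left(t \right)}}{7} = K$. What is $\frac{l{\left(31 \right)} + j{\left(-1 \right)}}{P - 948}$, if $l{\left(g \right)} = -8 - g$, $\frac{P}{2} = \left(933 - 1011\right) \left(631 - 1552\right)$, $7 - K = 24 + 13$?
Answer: $- \frac{83}{47576} \approx -0.0017446$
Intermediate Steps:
$K = -30$ ($K = 7 - \left(24 + 13\right) = 7 - 37 = -30$)
$j{\left(t \right)} = -210$ ($j{\left(t \right)} = 7 \left(-30\right) = -210$)
$P = 143676$ ($P = 2 \left(933 - 1011\right) \left(631 - 1552\right) = 2 \left(\left(-78\right) \left(-921\right)\right) = 2 \cdot 71838 = 143676$)
$\frac{l{\left(31 \right)} + j{\left(-1 \right)}}{P - 948} = \frac{\left(-8 - 31\right) - 210}{143676 - 948} = \frac{\left(-8 - 31\right) - 210}{142728} = \left(-39 - 210\right) \frac{1}{142728} = \left(-249\right) \frac{1}{142728} = - \frac{83}{47576}$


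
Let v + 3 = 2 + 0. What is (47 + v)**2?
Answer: 2116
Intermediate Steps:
v = -1 (v = -3 + (2 + 0) = -3 + 2 = -1)
(47 + v)**2 = (47 - 1)**2 = 46**2 = 2116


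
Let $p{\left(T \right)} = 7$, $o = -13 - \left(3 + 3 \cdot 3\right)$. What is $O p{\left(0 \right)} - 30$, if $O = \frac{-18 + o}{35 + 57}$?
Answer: $- \frac{3061}{92} \approx -33.272$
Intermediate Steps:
$o = -25$ ($o = -13 - \left(3 + 9\right) = -13 - 12 = -25$)
$O = - \frac{43}{92}$ ($O = \frac{-18 - 25}{35 + 57} = - \frac{43}{92} \approx -0.46739$)
$O p{\left(0 \right)} - 30 = \left(- \frac{43}{92}\right) 7 - 30 = - \frac{301}{92} - 30 = - \frac{3061}{92}$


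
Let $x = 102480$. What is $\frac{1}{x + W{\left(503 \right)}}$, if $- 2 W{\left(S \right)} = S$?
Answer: $\frac{2}{204457} \approx 9.782 \cdot 10^{-6}$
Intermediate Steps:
$W{\left(S \right)} = - \frac{S}{2}$
$\frac{1}{x + W{\left(503 \right)}} = \frac{1}{102480 - \frac{503}{2}} = \frac{1}{\frac{204457}{2}} = \frac{2}{204457}$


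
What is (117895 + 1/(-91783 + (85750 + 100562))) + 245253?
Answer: 34328017293/94529 ≈ 3.6315e+5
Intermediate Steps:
(117895 + 1/(-91783 + (85750 + 100562))) + 245253 = (117895 + 1/(-91783 + 186312)) + 245253 = (117895 + 1/94529) + 245253 = 11144496456/94529 + 245253 = 34328017293/94529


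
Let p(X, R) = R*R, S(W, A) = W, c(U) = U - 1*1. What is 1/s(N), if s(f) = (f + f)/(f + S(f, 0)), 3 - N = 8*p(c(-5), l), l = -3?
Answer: 1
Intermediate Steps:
c(U) = -1 + U (c(U) = U - 1 = -1 + U)
p(X, R) = R²
N = -69 (N = 3 - 8*(-3)² = 3 - 8*9 = 3 - 1*72 = 3 - 72 = -69)
s(f) = 1 (s(f) = (f + f)/(f + f) = (2*f)/((2*f)) = (2*f)*(1/(2*f)) = 1)
1/s(N) = 1/1 = 1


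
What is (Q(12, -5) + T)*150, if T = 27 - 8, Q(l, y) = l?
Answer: 4650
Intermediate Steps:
T = 19
(Q(12, -5) + T)*150 = (12 + 19)*150 = 31*150 = 4650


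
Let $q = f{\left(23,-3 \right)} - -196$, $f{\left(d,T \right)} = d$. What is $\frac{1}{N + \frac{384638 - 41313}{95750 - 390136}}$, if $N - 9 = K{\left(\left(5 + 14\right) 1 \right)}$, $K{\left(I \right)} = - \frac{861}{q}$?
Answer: $\frac{21490178}{83860095} \approx 0.25626$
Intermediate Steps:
$q = 219$ ($q = 23 - -196 = 23 + 196 = 219$)
$K{\left(I \right)} = - \frac{287}{73}$ ($K{\left(I \right)} = - \frac{861}{219} = \left(-861\right) \frac{1}{219} = - \frac{287}{73}$)
$N = \frac{370}{73}$ ($N = 9 - \frac{287}{73} = \frac{370}{73} \approx 5.0685$)
$\frac{1}{N + \frac{384638 - 41313}{95750 - 390136}} = \frac{1}{\frac{370}{73} + \frac{384638 - 41313}{95750 - 390136}} = \frac{1}{\frac{370}{73} + \frac{343325}{-294386}} = \frac{1}{\frac{370}{73} + 343325 \left(- \frac{1}{294386}\right)} = \frac{1}{\frac{370}{73} - \frac{343325}{294386}} = \frac{1}{\frac{83860095}{21490178}} = \frac{21490178}{83860095}$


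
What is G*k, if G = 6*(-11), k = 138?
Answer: -9108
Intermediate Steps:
G = -66
G*k = -66*138 = -9108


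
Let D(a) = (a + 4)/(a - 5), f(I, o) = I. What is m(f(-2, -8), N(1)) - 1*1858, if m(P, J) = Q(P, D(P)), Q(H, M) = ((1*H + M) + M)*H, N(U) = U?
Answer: -12970/7 ≈ -1852.9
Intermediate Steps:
D(a) = (4 + a)/(-5 + a)
Q(H, M) = H*(H + 2*M) (Q(H, M) = ((H + M) + M)*H = (H + 2*M)*H = H*(H + 2*M))
m(P, J) = P*(P + 2*(4 + P)/(-5 + P)) (m(P, J) = P*(P + 2*((4 + P)/(-5 + P))) = P*(P + 2*(4 + P)/(-5 + P)))
m(f(-2, -8), N(1)) - 1*1858 = -2*(8 + (-2)**2 - 3*(-2))/(-5 - 2) - 1*1858 = -2*(8 + 4 + 6)/(-7) - 1858 = -2*(-1/7)*18 - 1858 = 36/7 - 1858 = -12970/7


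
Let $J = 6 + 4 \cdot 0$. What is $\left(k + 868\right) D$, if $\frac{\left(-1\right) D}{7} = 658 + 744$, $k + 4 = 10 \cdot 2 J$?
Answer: $-9656976$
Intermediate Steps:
$J = 6$ ($J = 6 + 0 = 6$)
$k = 116$ ($k = -4 + 10 \cdot 2 \cdot 6 = -4 + 20 \cdot 6 = -4 + 120 = 116$)
$D = -9814$ ($D = - 7 \left(658 + 744\right) = \left(-7\right) 1402 = -9814$)
$\left(k + 868\right) D = \left(116 + 868\right) \left(-9814\right) = 984 \left(-9814\right) = -9656976$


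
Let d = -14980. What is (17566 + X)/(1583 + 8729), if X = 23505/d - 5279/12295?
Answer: 646984399441/379850975840 ≈ 1.7033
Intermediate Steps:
X = -73614679/36835820 (X = 23505/(-14980) - 5279/12295 = 23505*(-1/14980) - 5279*1/12295 = -4701/2996 - 5279/12295 = -73614679/36835820 ≈ -1.9985)
(17566 + X)/(1583 + 8729) = (17566 - 73614679/36835820)/(1583 + 8729) = (646984399441/36835820)/10312 = (646984399441/36835820)*(1/10312) = 646984399441/379850975840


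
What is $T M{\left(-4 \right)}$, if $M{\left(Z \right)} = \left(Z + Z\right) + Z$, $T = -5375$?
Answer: $64500$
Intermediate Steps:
$M{\left(Z \right)} = 3 Z$ ($M{\left(Z \right)} = 2 Z + Z = 3 Z$)
$T M{\left(-4 \right)} = - 5375 \cdot 3 \left(-4\right) = \left(-5375\right) \left(-12\right) = 64500$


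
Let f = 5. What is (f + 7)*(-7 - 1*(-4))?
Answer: -36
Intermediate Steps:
(f + 7)*(-7 - 1*(-4)) = (5 + 7)*(-7 - 1*(-4)) = 12*(-7 + 4) = 12*(-3) = -36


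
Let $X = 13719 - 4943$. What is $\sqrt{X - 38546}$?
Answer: $i \sqrt{29770} \approx 172.54 i$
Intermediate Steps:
$X = 8776$
$\sqrt{X - 38546} = \sqrt{8776 - 38546} = \sqrt{-29770} = i \sqrt{29770}$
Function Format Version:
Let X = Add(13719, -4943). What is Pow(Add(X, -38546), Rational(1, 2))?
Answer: Mul(I, Pow(29770, Rational(1, 2))) ≈ Mul(172.54, I)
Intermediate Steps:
X = 8776
Pow(Add(X, -38546), Rational(1, 2)) = Pow(Add(8776, -38546), Rational(1, 2)) = Pow(-29770, Rational(1, 2)) = Mul(I, Pow(29770, Rational(1, 2)))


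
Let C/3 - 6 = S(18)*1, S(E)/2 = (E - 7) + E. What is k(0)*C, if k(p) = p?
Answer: 0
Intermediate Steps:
S(E) = -14 + 4*E (S(E) = 2*((E - 7) + E) = 2*((-7 + E) + E) = 2*(-7 + 2*E) = -14 + 4*E)
C = 192 (C = 18 + 3*((-14 + 4*18)*1) = 18 + 3*((-14 + 72)*1) = 18 + 3*(58*1) = 18 + 3*58 = 18 + 174 = 192)
k(0)*C = 0*192 = 0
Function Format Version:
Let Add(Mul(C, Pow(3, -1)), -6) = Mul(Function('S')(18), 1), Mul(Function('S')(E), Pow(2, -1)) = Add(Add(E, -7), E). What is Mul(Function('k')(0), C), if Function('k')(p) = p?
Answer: 0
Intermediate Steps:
Function('S')(E) = Add(-14, Mul(4, E)) (Function('S')(E) = Mul(2, Add(Add(E, -7), E)) = Mul(2, Add(Add(-7, E), E)) = Mul(2, Add(-7, Mul(2, E))) = Add(-14, Mul(4, E)))
C = 192 (C = Add(18, Mul(3, Mul(Add(-14, Mul(4, 18)), 1))) = Add(18, Mul(3, Mul(Add(-14, 72), 1))) = Add(18, Mul(3, Mul(58, 1))) = Add(18, Mul(3, 58)) = Add(18, 174) = 192)
Mul(Function('k')(0), C) = Mul(0, 192) = 0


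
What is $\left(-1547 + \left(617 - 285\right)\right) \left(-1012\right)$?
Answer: $1229580$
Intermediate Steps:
$\left(-1547 + \left(617 - 285\right)\right) \left(-1012\right) = \left(-1547 + 332\right) \left(-1012\right) = \left(-1215\right) \left(-1012\right) = 1229580$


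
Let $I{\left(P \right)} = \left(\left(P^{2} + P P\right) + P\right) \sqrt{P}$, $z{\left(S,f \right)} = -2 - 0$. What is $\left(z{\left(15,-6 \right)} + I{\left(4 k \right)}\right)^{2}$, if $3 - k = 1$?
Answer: $147972 - 1088 \sqrt{2} \approx 1.4643 \cdot 10^{5}$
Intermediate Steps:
$k = 2$ ($k = 3 - 1 = 2$)
$z{\left(S,f \right)} = -2$ ($z{\left(S,f \right)} = -2 + 0 = -2$)
$I{\left(P \right)} = \sqrt{P} \left(P + 2 P^{2}\right)$ ($I{\left(P \right)} = \left(\left(P^{2} + P^{2}\right) + P\right) \sqrt{P} = \left(2 P^{2} + P\right) \sqrt{P} = \left(P + 2 P^{2}\right) \sqrt{P} = \sqrt{P} \left(P + 2 P^{2}\right)$)
$\left(z{\left(15,-6 \right)} + I{\left(4 k \right)}\right)^{2} = \left(-2 + \left(4 \cdot 2\right)^{\frac{3}{2}} \left(1 + 2 \cdot 4 \cdot 2\right)\right)^{2} = \left(-2 + 8^{\frac{3}{2}} \left(1 + 2 \cdot 8\right)\right)^{2} = \left(-2 + 16 \sqrt{2} \left(1 + 16\right)\right)^{2} = \left(-2 + 16 \sqrt{2} \cdot 17\right)^{2} = \left(-2 + 272 \sqrt{2}\right)^{2}$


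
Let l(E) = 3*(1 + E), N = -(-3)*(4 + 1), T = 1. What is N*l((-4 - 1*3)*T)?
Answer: -270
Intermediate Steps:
N = 15 (N = -(-3)*5 = -1*(-15) = 15)
l(E) = 3 + 3*E
N*l((-4 - 1*3)*T) = 15*(3 + 3*((-4 - 1*3)*1)) = 15*(3 + 3*((-4 - 3)*1)) = 15*(3 + 3*(-7*1)) = 15*(3 + 3*(-7)) = 15*(3 - 21) = 15*(-18) = -270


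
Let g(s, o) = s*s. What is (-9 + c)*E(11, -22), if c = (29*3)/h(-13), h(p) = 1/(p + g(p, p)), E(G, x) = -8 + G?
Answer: 40689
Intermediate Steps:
g(s, o) = s²
h(p) = 1/(p + p²)
c = 13572 (c = (29*3)/((1/((-13)*(1 - 13)))) = 87/((-1/13/(-12))) = 87/((-1/13*(-1/12))) = 87/(1/156) = 87*156 = 13572)
(-9 + c)*E(11, -22) = (-9 + 13572)*(-8 + 11) = 13563*3 = 40689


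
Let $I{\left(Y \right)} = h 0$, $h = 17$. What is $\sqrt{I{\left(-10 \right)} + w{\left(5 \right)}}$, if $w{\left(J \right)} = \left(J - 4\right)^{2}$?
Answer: $1$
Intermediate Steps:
$w{\left(J \right)} = \left(-4 + J\right)^{2}$
$I{\left(Y \right)} = 0$ ($I{\left(Y \right)} = 17 \cdot 0 = 0$)
$\sqrt{I{\left(-10 \right)} + w{\left(5 \right)}} = \sqrt{0 + \left(-4 + 5\right)^{2}} = \sqrt{0 + 1^{2}} = \sqrt{0 + 1} = \sqrt{1} = 1$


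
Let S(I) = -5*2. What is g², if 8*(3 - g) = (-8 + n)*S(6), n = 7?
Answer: 49/16 ≈ 3.0625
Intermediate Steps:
S(I) = -10
g = 7/4 (g = 3 - (-8 + 7)*(-10)/8 = 3 - (-1)*(-10)/8 = 3 - ⅛*10 = 3 - 5/4 = 7/4 ≈ 1.7500)
g² = (7/4)² = 49/16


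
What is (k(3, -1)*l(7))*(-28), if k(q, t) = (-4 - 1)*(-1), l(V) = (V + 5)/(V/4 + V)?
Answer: -192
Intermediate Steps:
l(V) = 4*(5 + V)/(5*V) (l(V) = (5 + V)/(V*(1/4) + V) = (5 + V)/(V/4 + V) = (5 + V)/((5*V/4)) = (5 + V)*(4/(5*V)) = 4*(5 + V)/(5*V))
k(q, t) = 5 (k(q, t) = -5*(-1) = 5)
(k(3, -1)*l(7))*(-28) = (5*(4/5 + 4/7))*(-28) = (5*(48/35))*(-28) = (48/7)*(-28) = -192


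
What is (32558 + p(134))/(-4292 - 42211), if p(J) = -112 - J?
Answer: -32312/46503 ≈ -0.69484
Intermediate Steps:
(32558 + p(134))/(-4292 - 42211) = (32558 + (-112 - 1*134))/(-4292 - 42211) = (32558 + (-112 - 134))/(-46503) = (32558 - 246)*(-1/46503) = 32312*(-1/46503) = -32312/46503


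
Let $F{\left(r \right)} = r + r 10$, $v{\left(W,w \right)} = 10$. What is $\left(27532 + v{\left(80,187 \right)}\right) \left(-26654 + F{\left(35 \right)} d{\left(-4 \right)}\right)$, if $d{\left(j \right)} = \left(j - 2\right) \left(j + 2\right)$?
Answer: $-606860428$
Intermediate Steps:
$d{\left(j \right)} = \left(-2 + j\right) \left(2 + j\right)$
$F{\left(r \right)} = 11 r$ ($F{\left(r \right)} = r + 10 r = 11 r$)
$\left(27532 + v{\left(80,187 \right)}\right) \left(-26654 + F{\left(35 \right)} d{\left(-4 \right)}\right) = \left(27532 + 10\right) \left(-26654 + 11 \cdot 35 \left(-4 + \left(-4\right)^{2}\right)\right) = 27542 \left(-26654 + 385 \left(-4 + 16\right)\right) = 27542 \left(-26654 + 385 \cdot 12\right) = 27542 \left(-26654 + 4620\right) = 27542 \left(-22034\right) = -606860428$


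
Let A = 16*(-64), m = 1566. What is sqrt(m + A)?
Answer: sqrt(542) ≈ 23.281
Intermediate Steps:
A = -1024
sqrt(m + A) = sqrt(1566 - 1024) = sqrt(542)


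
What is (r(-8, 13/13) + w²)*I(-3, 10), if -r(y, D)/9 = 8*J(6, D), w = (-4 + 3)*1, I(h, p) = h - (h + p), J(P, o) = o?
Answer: 710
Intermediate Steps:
I(h, p) = -p (I(h, p) = h + (-h - p) = -p)
w = -1 (w = -1*1 = -1)
r(y, D) = -72*D
(r(-8, 13/13) + w²)*I(-3, 10) = (-936/13 + (-1)²)*(-1*10) = (-936/13 + 1)*(-10) = (-72*1 + 1)*(-10) = (-72 + 1)*(-10) = -71*(-10) = 710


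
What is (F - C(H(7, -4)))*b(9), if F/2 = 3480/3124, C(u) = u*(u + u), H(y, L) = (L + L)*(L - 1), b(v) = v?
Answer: -22477140/781 ≈ -28780.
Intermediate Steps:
H(y, L) = 2*L*(-1 + L) (H(y, L) = (2*L)*(-1 + L) = 2*L*(-1 + L))
C(u) = 2*u**2 (C(u) = u*(2*u) = 2*u**2)
F = 1740/781 (F = 2*(3480/3124) = 2*(3480*(1/3124)) = 2*(870/781) = 1740/781 ≈ 2.2279)
(F - C(H(7, -4)))*b(9) = (1740/781 - 2*(2*(-4)*(-1 - 4))**2)*9 = (1740/781 - 2*(2*(-4)*(-5))**2)*9 = (1740/781 - 2*40**2)*9 = (1740/781 - 2*1600)*9 = (1740/781 - 1*3200)*9 = (1740/781 - 3200)*9 = -2497460/781*9 = -22477140/781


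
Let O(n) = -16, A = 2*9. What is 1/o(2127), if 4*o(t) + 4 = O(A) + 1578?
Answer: 2/779 ≈ 0.0025674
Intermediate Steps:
A = 18
o(t) = 779/2 (o(t) = -1 + (-16 + 1578)/4 = -1 + (¼)*1562 = -1 + 781/2 = 779/2)
1/o(2127) = 1/(779/2) = 2/779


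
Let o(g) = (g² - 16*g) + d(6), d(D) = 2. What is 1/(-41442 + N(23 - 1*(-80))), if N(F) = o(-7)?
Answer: -1/41279 ≈ -2.4225e-5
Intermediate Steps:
o(g) = 2 + g² - 16*g (o(g) = (g² - 16*g) + 2 = 2 + g² - 16*g)
N(F) = 163 (N(F) = 2 + (-7)² - 16*(-7) = 2 + 49 + 112 = 163)
1/(-41442 + N(23 - 1*(-80))) = 1/(-41442 + 163) = 1/(-41279) = -1/41279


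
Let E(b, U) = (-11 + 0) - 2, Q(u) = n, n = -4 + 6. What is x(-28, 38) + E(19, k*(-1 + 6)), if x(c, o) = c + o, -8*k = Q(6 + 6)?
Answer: -3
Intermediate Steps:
n = 2
Q(u) = 2
k = -¼ (k = -⅛*2 = -¼ ≈ -0.25000)
E(b, U) = -13 (E(b, U) = -11 - 2 = -13)
x(-28, 38) + E(19, k*(-1 + 6)) = (-28 + 38) - 13 = 10 - 13 = -3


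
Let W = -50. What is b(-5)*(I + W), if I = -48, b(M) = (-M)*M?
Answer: 2450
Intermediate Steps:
b(M) = -M**2
b(-5)*(I + W) = (-1*(-5)**2)*(-48 - 50) = -1*25*(-98) = -25*(-98) = 2450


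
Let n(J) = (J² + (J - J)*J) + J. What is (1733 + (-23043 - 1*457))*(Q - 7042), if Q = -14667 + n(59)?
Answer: 395484623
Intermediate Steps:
n(J) = J + J² (n(J) = (J² + 0*J) + J = (J² + 0) + J = J² + J = J + J²)
Q = -11127 (Q = -14667 + 59*(1 + 59) = -14667 + 59*60 = -14667 + 3540 = -11127)
(1733 + (-23043 - 1*457))*(Q - 7042) = (1733 + (-23043 - 1*457))*(-11127 - 7042) = (1733 + (-23043 - 457))*(-18169) = (1733 - 23500)*(-18169) = -21767*(-18169) = 395484623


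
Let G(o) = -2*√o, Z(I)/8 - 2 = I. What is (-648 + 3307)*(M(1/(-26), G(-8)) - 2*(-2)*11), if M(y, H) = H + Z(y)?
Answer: 2063384/13 - 10636*I*√2 ≈ 1.5872e+5 - 15042.0*I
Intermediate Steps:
Z(I) = 16 + 8*I
M(y, H) = 16 + H + 8*y (M(y, H) = H + (16 + 8*y) = 16 + H + 8*y)
(-648 + 3307)*(M(1/(-26), G(-8)) - 2*(-2)*11) = (-648 + 3307)*((16 - 4*I*√2 + 8/(-26)) - 2*(-2)*11) = 2659*((16 - 4*I*√2 + 8*(-1/26)) + 4*11) = 2659*((16 - 4*I*√2 - 4/13) + 44) = 2659*((204/13 - 4*I*√2) + 44) = 2659*(776/13 - 4*I*√2) = 2063384/13 - 10636*I*√2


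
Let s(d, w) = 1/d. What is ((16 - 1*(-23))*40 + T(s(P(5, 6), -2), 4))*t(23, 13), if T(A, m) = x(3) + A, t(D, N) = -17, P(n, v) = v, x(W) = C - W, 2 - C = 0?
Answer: -159035/6 ≈ -26506.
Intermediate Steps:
C = 2 (C = 2 - 1*0 = 2 + 0 = 2)
x(W) = 2 - W
T(A, m) = -1 + A (T(A, m) = (2 - 1*3) + A = (2 - 3) + A = -1 + A)
((16 - 1*(-23))*40 + T(s(P(5, 6), -2), 4))*t(23, 13) = ((16 - 1*(-23))*40 + (-1 + 1/6))*(-17) = ((16 + 23)*40 + (-1 + ⅙))*(-17) = (39*40 - ⅚)*(-17) = (1560 - ⅚)*(-17) = (9355/6)*(-17) = -159035/6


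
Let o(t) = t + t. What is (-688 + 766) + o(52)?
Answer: 182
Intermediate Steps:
o(t) = 2*t
(-688 + 766) + o(52) = (-688 + 766) + 2*52 = 78 + 104 = 182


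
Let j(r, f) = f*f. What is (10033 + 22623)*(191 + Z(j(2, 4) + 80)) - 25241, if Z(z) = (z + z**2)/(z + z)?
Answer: 7795871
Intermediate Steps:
j(r, f) = f**2
Z(z) = (z + z**2)/(2*z) (Z(z) = (z + z**2)/((2*z)) = (z + z**2)*(1/(2*z)) = (z + z**2)/(2*z))
(10033 + 22623)*(191 + Z(j(2, 4) + 80)) - 25241 = (10033 + 22623)*(191 + (1/2 + (4**2 + 80)/2)) - 25241 = 32656*(191 + (1/2 + (16 + 80)/2)) - 25241 = 32656*(191 + (1/2 + (1/2)*96)) - 25241 = 32656*(191 + (1/2 + 48)) - 25241 = 32656*(191 + 97/2) - 25241 = 32656*(479/2) - 25241 = 7821112 - 25241 = 7795871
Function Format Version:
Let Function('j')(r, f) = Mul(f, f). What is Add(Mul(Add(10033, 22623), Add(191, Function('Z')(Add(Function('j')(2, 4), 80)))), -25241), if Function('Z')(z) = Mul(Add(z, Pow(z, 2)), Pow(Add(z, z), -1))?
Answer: 7795871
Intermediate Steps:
Function('j')(r, f) = Pow(f, 2)
Function('Z')(z) = Mul(Rational(1, 2), Pow(z, -1), Add(z, Pow(z, 2))) (Function('Z')(z) = Mul(Add(z, Pow(z, 2)), Pow(Mul(2, z), -1)) = Mul(Add(z, Pow(z, 2)), Mul(Rational(1, 2), Pow(z, -1))) = Mul(Rational(1, 2), Pow(z, -1), Add(z, Pow(z, 2))))
Add(Mul(Add(10033, 22623), Add(191, Function('Z')(Add(Function('j')(2, 4), 80)))), -25241) = Add(Mul(Add(10033, 22623), Add(191, Add(Rational(1, 2), Mul(Rational(1, 2), Add(Pow(4, 2), 80))))), -25241) = Add(Mul(32656, Add(191, Add(Rational(1, 2), Mul(Rational(1, 2), Add(16, 80))))), -25241) = Add(Mul(32656, Add(191, Add(Rational(1, 2), Mul(Rational(1, 2), 96)))), -25241) = Add(Mul(32656, Add(191, Add(Rational(1, 2), 48))), -25241) = Add(Mul(32656, Add(191, Rational(97, 2))), -25241) = Add(Mul(32656, Rational(479, 2)), -25241) = Add(7821112, -25241) = 7795871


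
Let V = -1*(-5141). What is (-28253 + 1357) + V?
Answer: -21755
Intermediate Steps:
V = 5141
(-28253 + 1357) + V = (-28253 + 1357) + 5141 = -26896 + 5141 = -21755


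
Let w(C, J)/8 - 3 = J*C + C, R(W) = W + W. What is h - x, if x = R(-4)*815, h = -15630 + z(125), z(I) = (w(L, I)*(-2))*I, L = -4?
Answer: 992890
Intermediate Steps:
R(W) = 2*W
w(C, J) = 24 + 8*C + 8*C*J (w(C, J) = 24 + 8*(J*C + C) = 24 + 8*(C*J + C) = 24 + 8*(C + C*J) = 24 + (8*C + 8*C*J) = 24 + 8*C + 8*C*J)
z(I) = I*(16 + 64*I) (z(I) = ((24 + 8*(-4) + 8*(-4)*I)*(-2))*I = ((24 - 32 - 32*I)*(-2))*I = ((-8 - 32*I)*(-2))*I = (16 + 64*I)*I = I*(16 + 64*I))
h = 986370 (h = -15630 + 16*125*(1 + 4*125) = -15630 + 16*125*(1 + 500) = -15630 + 16*125*501 = -15630 + 1002000 = 986370)
x = -6520 (x = (2*(-4))*815 = -8*815 = -6520)
h - x = 986370 - 1*(-6520) = 986370 + 6520 = 992890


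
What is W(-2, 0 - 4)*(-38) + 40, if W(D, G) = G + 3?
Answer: 78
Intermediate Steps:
W(D, G) = 3 + G
W(-2, 0 - 4)*(-38) + 40 = (3 + (0 - 4))*(-38) + 40 = (3 - 4)*(-38) + 40 = -1*(-38) + 40 = 38 + 40 = 78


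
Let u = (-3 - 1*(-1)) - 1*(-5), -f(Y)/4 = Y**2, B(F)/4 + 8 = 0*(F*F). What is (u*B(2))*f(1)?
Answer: 384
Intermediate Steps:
B(F) = -32 (B(F) = -32 + 4*(0*(F*F)) = -32 + 4*(0*F**2) = -32 + 4*0 = -32 + 0 = -32)
f(Y) = -4*Y**2
u = 3 (u = (-3 + 1) + 5 = -2 + 5 = 3)
(u*B(2))*f(1) = (3*(-32))*(-4*1**2) = -(-384) = -96*(-4) = 384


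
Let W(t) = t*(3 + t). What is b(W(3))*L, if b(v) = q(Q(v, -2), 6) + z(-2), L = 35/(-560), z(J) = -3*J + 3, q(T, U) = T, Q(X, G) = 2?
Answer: -11/16 ≈ -0.68750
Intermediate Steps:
z(J) = 3 - 3*J
L = -1/16 (L = 35*(-1/560) = -1/16 ≈ -0.062500)
b(v) = 11 (b(v) = 2 + (3 - 3*(-2)) = 2 + (3 + 6) = 2 + 9 = 11)
b(W(3))*L = 11*(-1/16) = -11/16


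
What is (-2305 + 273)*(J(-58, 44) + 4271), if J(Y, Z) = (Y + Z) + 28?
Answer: -8707120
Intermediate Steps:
J(Y, Z) = 28 + Y + Z
(-2305 + 273)*(J(-58, 44) + 4271) = (-2305 + 273)*((28 - 58 + 44) + 4271) = -2032*(14 + 4271) = -2032*4285 = -8707120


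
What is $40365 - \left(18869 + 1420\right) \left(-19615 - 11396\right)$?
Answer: $629222544$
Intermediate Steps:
$40365 - \left(18869 + 1420\right) \left(-19615 - 11396\right) = 40365 - 20289 \left(-31011\right) = 40365 - -629182179 = 40365 + 629182179 = 629222544$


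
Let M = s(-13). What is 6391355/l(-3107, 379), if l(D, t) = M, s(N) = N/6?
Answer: -38348130/13 ≈ -2.9499e+6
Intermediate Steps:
s(N) = N/6 (s(N) = N*(⅙) = N/6)
M = -13/6 (M = (⅙)*(-13) = -13/6 ≈ -2.1667)
l(D, t) = -13/6
6391355/l(-3107, 379) = 6391355/(-13/6) = 6391355*(-6/13) = -38348130/13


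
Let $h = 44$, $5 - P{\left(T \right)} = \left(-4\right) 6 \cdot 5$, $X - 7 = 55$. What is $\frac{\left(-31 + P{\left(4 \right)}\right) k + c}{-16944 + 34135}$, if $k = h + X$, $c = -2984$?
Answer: $\frac{6980}{17191} \approx 0.40603$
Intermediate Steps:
$X = 62$ ($X = 7 + 55 = 62$)
$P{\left(T \right)} = 125$ ($P{\left(T \right)} = 5 - \left(-4\right) 6 \cdot 5 = 5 - \left(-24\right) 5 = 5 - -120 = 5 + 120 = 125$)
$k = 106$ ($k = 44 + 62 = 106$)
$\frac{\left(-31 + P{\left(4 \right)}\right) k + c}{-16944 + 34135} = \frac{\left(-31 + 125\right) 106 - 2984}{-16944 + 34135} = \frac{94 \cdot 106 - 2984}{17191} = \left(9964 - 2984\right) \frac{1}{17191} = 6980 \cdot \frac{1}{17191} = \frac{6980}{17191}$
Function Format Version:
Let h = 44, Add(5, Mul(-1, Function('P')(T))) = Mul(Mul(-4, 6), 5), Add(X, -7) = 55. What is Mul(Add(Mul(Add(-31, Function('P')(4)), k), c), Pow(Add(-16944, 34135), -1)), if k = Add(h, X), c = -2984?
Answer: Rational(6980, 17191) ≈ 0.40603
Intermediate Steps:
X = 62 (X = Add(7, 55) = 62)
Function('P')(T) = 125 (Function('P')(T) = Add(5, Mul(-1, Mul(Mul(-4, 6), 5))) = Add(5, Mul(-1, Mul(-24, 5))) = Add(5, Mul(-1, -120)) = Add(5, 120) = 125)
k = 106 (k = Add(44, 62) = 106)
Mul(Add(Mul(Add(-31, Function('P')(4)), k), c), Pow(Add(-16944, 34135), -1)) = Mul(Add(Mul(Add(-31, 125), 106), -2984), Pow(Add(-16944, 34135), -1)) = Mul(Add(Mul(94, 106), -2984), Pow(17191, -1)) = Mul(Add(9964, -2984), Rational(1, 17191)) = Mul(6980, Rational(1, 17191)) = Rational(6980, 17191)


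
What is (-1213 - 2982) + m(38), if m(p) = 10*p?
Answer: -3815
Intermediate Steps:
(-1213 - 2982) + m(38) = (-1213 - 2982) + 10*38 = -4195 + 380 = -3815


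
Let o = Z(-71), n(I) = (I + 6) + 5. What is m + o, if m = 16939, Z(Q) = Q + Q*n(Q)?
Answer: 21128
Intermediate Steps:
n(I) = 11 + I (n(I) = (6 + I) + 5 = 11 + I)
Z(Q) = Q + Q*(11 + Q)
o = 4189 (o = -71*(12 - 71) = -71*(-59) = 4189)
m + o = 16939 + 4189 = 21128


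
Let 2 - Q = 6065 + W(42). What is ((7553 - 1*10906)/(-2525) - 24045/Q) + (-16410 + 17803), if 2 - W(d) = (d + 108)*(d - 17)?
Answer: 1642216639/1169075 ≈ 1404.7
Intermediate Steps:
W(d) = 2 - (-17 + d)*(108 + d) (W(d) = 2 - (d + 108)*(d - 17) = 2 - (108 + d)*(-17 + d) = 2 - (-17 + d)*(108 + d))
Q = -2315 (Q = 2 - (6065 + (1838 - 1*42² - 91*42)) = 2 - (6065 + (1838 - 1*1764 - 3822)) = 2 - (6065 + (1838 - 1764 - 3822)) = 2 - (6065 - 3748) = 2 - 1*2317 = 2 - 2317 = -2315)
((7553 - 1*10906)/(-2525) - 24045/Q) + (-16410 + 17803) = ((7553 - 1*10906)/(-2525) - 24045/(-2315)) + (-16410 + 17803) = ((7553 - 10906)*(-1/2525) - 24045*(-1/2315)) + 1393 = (-3353*(-1/2525) + 4809/463) + 1393 = (3353/2525 + 4809/463) + 1393 = 13695164/1169075 + 1393 = 1642216639/1169075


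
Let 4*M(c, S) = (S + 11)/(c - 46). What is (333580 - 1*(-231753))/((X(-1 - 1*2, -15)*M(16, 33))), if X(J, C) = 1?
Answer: -16959990/11 ≈ -1.5418e+6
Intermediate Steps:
M(c, S) = (11 + S)/(4*(-46 + c)) (M(c, S) = ((S + 11)/(c - 46))/4 = ((11 + S)/(-46 + c))/4 = (11 + S)/(4*(-46 + c)))
(333580 - 1*(-231753))/((X(-1 - 1*2, -15)*M(16, 33))) = (333580 - 1*(-231753))/((1*((11 + 33)/(4*(-46 + 16))))) = (333580 + 231753)/((1*((¼)*44/(-30)))) = 565333/((1*((¼)*(-1/30)*44))) = 565333/((1*(-11/30))) = 565333/(-11/30) = 565333*(-30/11) = -16959990/11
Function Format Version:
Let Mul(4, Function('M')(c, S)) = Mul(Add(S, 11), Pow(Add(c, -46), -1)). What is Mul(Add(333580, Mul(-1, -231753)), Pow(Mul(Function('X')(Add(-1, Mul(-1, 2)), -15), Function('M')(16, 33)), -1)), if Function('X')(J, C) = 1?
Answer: Rational(-16959990, 11) ≈ -1.5418e+6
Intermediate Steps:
Function('M')(c, S) = Mul(Rational(1, 4), Pow(Add(-46, c), -1), Add(11, S)) (Function('M')(c, S) = Mul(Rational(1, 4), Mul(Add(S, 11), Pow(Add(c, -46), -1))) = Mul(Rational(1, 4), Mul(Add(11, S), Pow(Add(-46, c), -1))) = Mul(Rational(1, 4), Mul(Pow(Add(-46, c), -1), Add(11, S))) = Mul(Rational(1, 4), Pow(Add(-46, c), -1), Add(11, S)))
Mul(Add(333580, Mul(-1, -231753)), Pow(Mul(Function('X')(Add(-1, Mul(-1, 2)), -15), Function('M')(16, 33)), -1)) = Mul(Add(333580, Mul(-1, -231753)), Pow(Mul(1, Mul(Rational(1, 4), Pow(Add(-46, 16), -1), Add(11, 33))), -1)) = Mul(Add(333580, 231753), Pow(Mul(1, Mul(Rational(1, 4), Pow(-30, -1), 44)), -1)) = Mul(565333, Pow(Mul(1, Mul(Rational(1, 4), Rational(-1, 30), 44)), -1)) = Mul(565333, Pow(Mul(1, Rational(-11, 30)), -1)) = Mul(565333, Pow(Rational(-11, 30), -1)) = Mul(565333, Rational(-30, 11)) = Rational(-16959990, 11)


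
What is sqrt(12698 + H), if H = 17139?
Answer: sqrt(29837) ≈ 172.73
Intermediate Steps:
sqrt(12698 + H) = sqrt(12698 + 17139) = sqrt(29837)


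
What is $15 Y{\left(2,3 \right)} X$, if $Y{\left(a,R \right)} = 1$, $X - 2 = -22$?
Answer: $-300$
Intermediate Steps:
$X = -20$ ($X = 2 - 22 = -20$)
$15 Y{\left(2,3 \right)} X = 15 \cdot 1 \left(-20\right) = 15 \left(-20\right) = -300$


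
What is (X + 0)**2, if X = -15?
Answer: 225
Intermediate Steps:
(X + 0)**2 = (-15 + 0)**2 = (-15)**2 = 225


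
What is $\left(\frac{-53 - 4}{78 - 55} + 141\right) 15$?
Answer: $\frac{47790}{23} \approx 2077.8$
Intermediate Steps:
$\left(\frac{-53 - 4}{78 - 55} + 141\right) 15 = \left(- \frac{57}{23} + 141\right) 15 = \frac{3186}{23} \cdot 15 = \frac{47790}{23}$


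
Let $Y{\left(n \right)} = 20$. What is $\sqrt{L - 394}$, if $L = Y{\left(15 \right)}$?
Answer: $i \sqrt{374} \approx 19.339 i$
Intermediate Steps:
$L = 20$
$\sqrt{L - 394} = \sqrt{20 - 394} = \sqrt{-374} = i \sqrt{374}$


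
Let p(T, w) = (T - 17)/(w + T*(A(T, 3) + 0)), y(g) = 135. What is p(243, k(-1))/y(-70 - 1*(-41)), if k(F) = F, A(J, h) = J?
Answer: 113/3985740 ≈ 2.8351e-5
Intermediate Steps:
p(T, w) = (-17 + T)/(w + T²) (p(T, w) = (T - 17)/(w + T*(T + 0)) = (-17 + T)/(w + T*T) = (-17 + T)/(w + T²))
p(243, k(-1))/y(-70 - 1*(-41)) = ((-17 + 243)/(-1 + 243²))/135 = (226/(-1 + 59049))*(1/135) = (226/59048)*(1/135) = ((1/59048)*226)*(1/135) = (113/29524)*(1/135) = 113/3985740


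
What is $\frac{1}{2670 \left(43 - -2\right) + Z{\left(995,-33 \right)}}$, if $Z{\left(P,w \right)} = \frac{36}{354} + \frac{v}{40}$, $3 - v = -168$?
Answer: $\frac{2360}{283564329} \approx 8.3226 \cdot 10^{-6}$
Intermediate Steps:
$v = 171$ ($v = 3 - -168 = 3 + 168 = 171$)
$Z{\left(P,w \right)} = \frac{10329}{2360}$ ($Z{\left(P,w \right)} = \frac{36}{354} + \frac{171}{40} = 36 \cdot \frac{1}{354} + 171 \cdot \frac{1}{40} = \frac{6}{59} + \frac{171}{40} = \frac{10329}{2360}$)
$\frac{1}{2670 \left(43 - -2\right) + Z{\left(995,-33 \right)}} = \frac{1}{2670 \left(43 - -2\right) + \frac{10329}{2360}} = \frac{1}{2670 \left(43 + 2\right) + \frac{10329}{2360}} = \frac{1}{2670 \cdot 45 + \frac{10329}{2360}} = \frac{1}{120150 + \frac{10329}{2360}} = \frac{1}{\frac{283564329}{2360}} = \frac{2360}{283564329}$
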